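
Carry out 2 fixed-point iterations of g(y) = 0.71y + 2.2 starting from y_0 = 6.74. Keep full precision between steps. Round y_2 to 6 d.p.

y_1 = g(6.740000) = 6.985400
y_2 = g(6.985400) = 7.159634

7.159634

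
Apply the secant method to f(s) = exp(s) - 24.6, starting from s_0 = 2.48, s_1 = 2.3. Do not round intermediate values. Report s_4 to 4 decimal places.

3.1601

f(s_0) = -12.658736, f(s_1) = -14.625818
s_2 = 2.300000 - (-14.625818)·(2.300000 - 2.480000)/(-14.625818 - (-12.658736)) = 3.638352; f(s_2) = 13.429095
s_3 = 3.638352 - (13.429095)·(3.638352 - 2.300000)/(13.429095 - (-14.625818)) = 2.997720; f(s_3) = -4.560198
s_4 = 2.997720 - (-4.560198)·(2.997720 - 3.638352)/(-4.560198 - (13.429095)) = 3.160117; f(s_4) = -1.026640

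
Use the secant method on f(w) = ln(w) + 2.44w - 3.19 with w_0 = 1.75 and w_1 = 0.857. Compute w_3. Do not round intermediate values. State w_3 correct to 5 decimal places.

1.22528

f(w_0) = 1.639616, f(w_1) = -1.253237
w_2 = 0.857000 - (-1.253237)·(0.857000 - 1.750000)/(-1.253237 - (1.639616)) = 1.243864; f(w_2) = 0.063251
w_3 = 1.243864 - (0.063251)·(1.243864 - 0.857000)/(0.063251 - (-1.253237)) = 1.225277; f(w_3) = 0.002843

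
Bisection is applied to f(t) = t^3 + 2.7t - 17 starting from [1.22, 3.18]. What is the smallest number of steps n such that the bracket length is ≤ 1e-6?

Initial width b − a = 3.18 − 1.22 = 1.960000.
After n steps the width is (b−a)/2^n; need (b−a)/2^n ≤ 1e-6.
So n ≥ log₂(1.960000/1e-6) = log₂(1960000.0000) ≈ 20.9024.
Hence n = 21.

21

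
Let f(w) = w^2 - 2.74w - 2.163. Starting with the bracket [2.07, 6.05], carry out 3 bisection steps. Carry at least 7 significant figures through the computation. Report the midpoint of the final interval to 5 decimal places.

3.31375

f(2.070000) = -3.549900, f(6.050000) = 17.862500 (opposite signs)
step 1: m = 4.060000, f(m) = 3.196200 > 0 → root in [2.070000, 4.060000]
step 2: m = 3.065000, f(m) = -1.166875 < 0 → root in [3.065000, 4.060000]
step 3: m = 3.562500, f(m) = 0.767156 > 0 → root in [3.065000, 3.562500]
Midpoint of [3.065000, 3.562500] = 3.313750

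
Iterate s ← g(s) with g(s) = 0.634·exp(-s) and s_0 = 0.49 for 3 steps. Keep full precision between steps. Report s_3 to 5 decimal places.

0.41245

s_1 = g(0.490000) = 0.388405
s_2 = g(0.388405) = 0.429939
s_3 = g(0.429939) = 0.412448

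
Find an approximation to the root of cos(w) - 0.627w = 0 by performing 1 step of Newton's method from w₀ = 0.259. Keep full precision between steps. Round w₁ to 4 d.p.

Newton update: w ← w − f(w)/f'(w).
f'(w) = -sin(w) - 0.627
w_0 = 0.259000: f = 0.804254, f' = -0.883114 → w_1 = 0.259000 - (0.804254)/(-0.883114) = 1.169702

1.1697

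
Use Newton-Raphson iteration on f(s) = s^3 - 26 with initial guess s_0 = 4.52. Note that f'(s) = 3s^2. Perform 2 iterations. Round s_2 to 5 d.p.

s_0 = 4.520000: f = 66.345408, f' = 61.291200 → s_1 = 4.520000 - (66.345408)/(61.291200) = 3.437538
s_1 = 3.437538: f = 14.620236, f' = 35.449998 → s_2 = 3.437538 - (14.620236)/(35.449998) = 3.025119

3.02512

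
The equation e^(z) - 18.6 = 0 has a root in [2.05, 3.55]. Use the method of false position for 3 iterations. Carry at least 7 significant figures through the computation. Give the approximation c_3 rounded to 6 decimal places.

2.900669

f(2.050000) = -10.832099, f(3.550000) = 16.213317
step 1: c = 2.650773, f(c) = -4.435020 < 0 → new bracket [2.650773, 3.550000]
step 2: c = 2.843916, f(c) = -1.417075 < 0 → new bracket [2.843916, 3.550000]
step 3: c = 2.900669, f(c) = -0.413693 < 0 → new bracket [2.900669, 3.550000]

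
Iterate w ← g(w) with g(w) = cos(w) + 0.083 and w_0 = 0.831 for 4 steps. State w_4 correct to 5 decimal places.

0.79907

w_1 = g(0.831000) = 0.757137
w_2 = g(0.757137) = 0.809805
w_3 = g(0.809805) = 0.772640
w_4 = g(0.772640) = 0.799071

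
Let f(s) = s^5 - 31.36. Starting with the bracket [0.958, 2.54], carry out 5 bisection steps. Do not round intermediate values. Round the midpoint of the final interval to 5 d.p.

1.97147

f(0.958000) = -30.553085, f(2.540000) = 74.362782 (opposite signs)
step 1: m = 1.749000, f(m) = -14.993755 < 0 → root in [1.749000, 2.540000]
step 2: m = 2.144500, f(m) = 13.995531 > 0 → root in [1.749000, 2.144500]
step 3: m = 1.946750, f(m) = -3.399115 < 0 → root in [1.946750, 2.144500]
step 4: m = 2.045625, f(m) = 4.460374 > 0 → root in [1.946750, 2.045625]
step 5: m = 1.996188, f(m) = 0.336161 > 0 → root in [1.946750, 1.996188]
Midpoint of [1.946750, 1.996188] = 1.971469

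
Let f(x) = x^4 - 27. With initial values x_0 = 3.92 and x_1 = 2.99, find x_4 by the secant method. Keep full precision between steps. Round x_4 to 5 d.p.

f(x_0) = 209.126249, f(x_1) = 52.925388
x_2 = 2.990000 - (52.925388)·(2.990000 - 3.920000)/(52.925388 - (209.126249)) = 2.674889; f(x_2) = 24.194470
x_3 = 2.674889 - (24.194470)·(2.674889 - 2.990000)/(24.194470 - (52.925388)) = 2.409532; f(x_3) = 6.707841
x_4 = 2.409532 - (6.707841)·(2.409532 - 2.674889)/(6.707841 - (24.194470)) = 2.307742; f(x_4) = 1.362784

2.30774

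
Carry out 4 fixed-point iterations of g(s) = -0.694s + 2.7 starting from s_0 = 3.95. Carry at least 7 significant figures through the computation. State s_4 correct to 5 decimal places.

2.14042

s_1 = g(3.950000) = -0.041300
s_2 = g(-0.041300) = 2.728662
s_3 = g(2.728662) = 0.806308
s_4 = g(0.806308) = 2.140422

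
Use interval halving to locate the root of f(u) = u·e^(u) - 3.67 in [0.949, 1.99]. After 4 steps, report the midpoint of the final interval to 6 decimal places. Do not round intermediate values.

1.176719

f(0.949000) = -1.218614, f(1.990000) = 10.887912 (opposite signs)
step 1: m = 1.469500, f(m) = 2.718006 > 0 → root in [0.949000, 1.469500]
step 2: m = 1.209250, f(m) = 0.382161 > 0 → root in [0.949000, 1.209250]
step 3: m = 1.079125, f(m) = -0.495102 < 0 → root in [1.079125, 1.209250]
step 4: m = 1.144187, f(m) = -0.077378 < 0 → root in [1.144187, 1.209250]
Midpoint of [1.144187, 1.209250] = 1.176719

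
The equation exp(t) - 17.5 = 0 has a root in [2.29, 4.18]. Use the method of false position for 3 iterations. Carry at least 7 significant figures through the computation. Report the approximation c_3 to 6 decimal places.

2.774342

False-position update: c = (a·f(b) − b·f(a))/(f(b) − f(a)); replace the endpoint whose sign matches f(c).
f(2.290000) = -7.625062, f(4.180000) = 47.865853
step 1: c = 2.549707, f(c) = -4.696651 < 0 → new bracket [2.549707, 4.180000]
step 2: c = 2.695379, f(c) = -2.688863 < 0 → new bracket [2.695379, 4.180000]
step 3: c = 2.774342, f(c) = -1.471920 < 0 → new bracket [2.774342, 4.180000]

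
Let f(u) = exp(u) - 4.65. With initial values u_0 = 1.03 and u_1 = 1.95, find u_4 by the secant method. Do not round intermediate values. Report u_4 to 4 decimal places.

Secant update: u_(k+1) = u_k − f(u_k)·(u_k − u_(k-1))/(f(u_k) − f(u_(k-1))).
f(u_0) = -1.848934, f(u_1) = 2.378688
u_2 = 1.950000 - (2.378688)·(1.950000 - 1.030000)/(2.378688 - (-1.848934)) = 1.432358; f(u_2) = -0.461434
u_3 = 1.432358 - (-0.461434)·(1.432358 - 1.950000)/(-0.461434 - (2.378688)) = 1.516460; f(u_3) = -0.093934
u_4 = 1.516460 - (-0.093934)·(1.516460 - 1.432358)/(-0.093934 - (-0.461434)) = 1.537956; f(u_4) = 0.005066

1.5380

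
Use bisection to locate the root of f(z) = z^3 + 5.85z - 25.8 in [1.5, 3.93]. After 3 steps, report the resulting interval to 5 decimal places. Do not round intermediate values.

[2.10750, 2.41125]

f(1.500000) = -13.650000, f(3.930000) = 57.888957 (opposite signs)
step 1: m = 2.715000, f(m) = 10.095626 > 0 → root in [1.500000, 2.715000]
step 2: m = 2.107500, f(m) = -4.110545 < 0 → root in [2.107500, 2.715000]
step 3: m = 2.411250, f(m) = 2.325125 > 0 → root in [2.107500, 2.411250]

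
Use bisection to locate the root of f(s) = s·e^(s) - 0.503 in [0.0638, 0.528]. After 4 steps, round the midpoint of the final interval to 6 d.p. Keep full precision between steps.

f(0.063800) = -0.434997, f(0.528000) = 0.392244 (opposite signs)
step 1: m = 0.295900, f(m) = -0.105211 < 0 → root in [0.295900, 0.528000]
step 2: m = 0.411950, f(m) = 0.118945 > 0 → root in [0.295900, 0.411950]
step 3: m = 0.353925, f(m) = 0.001219 > 0 → root in [0.295900, 0.353925]
step 4: m = 0.324913, f(m) = -0.053350 < 0 → root in [0.324913, 0.353925]
Midpoint of [0.324913, 0.353925] = 0.339419

0.339419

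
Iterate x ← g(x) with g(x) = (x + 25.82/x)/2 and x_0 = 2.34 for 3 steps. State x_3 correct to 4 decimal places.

x_1 = g(2.340000) = 6.687094
x_2 = g(6.687094) = 5.274131
x_3 = g(5.274131) = 5.084862

5.0849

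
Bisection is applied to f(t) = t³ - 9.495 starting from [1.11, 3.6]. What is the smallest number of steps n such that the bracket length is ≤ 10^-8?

Initial width b − a = 3.6 − 1.11 = 2.490000.
After n steps the width is (b−a)/2^n; need (b−a)/2^n ≤ 10^-8.
So n ≥ log₂(2.490000/10^-8) = log₂(249000000.0000) ≈ 27.8916.
Hence n = 28.

28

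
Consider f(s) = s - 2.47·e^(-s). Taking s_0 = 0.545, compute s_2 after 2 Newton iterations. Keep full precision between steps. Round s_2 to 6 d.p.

f'(s) = 1 + 2.47·e^(-s)
s_0 = 0.545000: f = -0.887209, f' = 2.432209 → s_1 = 0.545000 - (-0.887209)/(2.432209) = 0.909775
s_1 = 0.909775: f = -0.084683, f' = 1.994459 → s_2 = 0.909775 - (-0.084683)/(1.994459) = 0.952234

0.952234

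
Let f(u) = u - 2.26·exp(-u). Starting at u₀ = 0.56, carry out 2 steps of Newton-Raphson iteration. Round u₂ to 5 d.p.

Newton update: u ← u − f(u)/f'(u).
f'(u) = 1 + 2.26·exp(-u)
u_0 = 0.560000: f = -0.730932, f' = 2.290932 → u_1 = 0.560000 - (-0.730932)/(2.290932) = 0.879055
u_1 = 0.879055: f = -0.059241, f' = 1.938296 → u_2 = 0.879055 - (-0.059241)/(1.938296) = 0.909618

0.90962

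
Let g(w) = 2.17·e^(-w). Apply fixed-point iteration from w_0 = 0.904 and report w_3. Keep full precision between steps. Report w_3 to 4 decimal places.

w_1 = g(0.904000) = 0.878734
w_2 = g(0.878734) = 0.901219
w_3 = g(0.901219) = 0.881181

0.8812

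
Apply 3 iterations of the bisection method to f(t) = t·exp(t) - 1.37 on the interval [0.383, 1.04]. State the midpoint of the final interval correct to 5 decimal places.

f(0.383000) = -0.808262, f(1.040000) = 1.572386 (opposite signs)
step 1: m = 0.711500, f(m) = 0.079357 > 0 → root in [0.383000, 0.711500]
step 2: m = 0.547250, f(m) = -0.424082 < 0 → root in [0.547250, 0.711500]
step 3: m = 0.629375, f(m) = -0.189017 < 0 → root in [0.629375, 0.711500]
Midpoint of [0.629375, 0.711500] = 0.670438

0.67044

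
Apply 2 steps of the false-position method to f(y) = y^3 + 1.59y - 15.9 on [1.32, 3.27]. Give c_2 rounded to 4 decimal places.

2.1887

False-position update: c = (a·f(b) − b·f(a))/(f(b) − f(a)); replace the endpoint whose sign matches f(c).
f(1.320000) = -11.501232, f(3.270000) = 24.265083
step 1: c = 1.947054, f(c) = -5.422868 < 0 → new bracket [1.947054, 3.270000]
step 2: c = 2.188706, f(c) = -1.935104 < 0 → new bracket [2.188706, 3.270000]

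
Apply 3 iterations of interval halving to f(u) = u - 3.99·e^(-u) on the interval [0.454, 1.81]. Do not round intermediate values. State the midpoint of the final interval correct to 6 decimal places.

f(0.454000) = -2.079980, f(1.810000) = 1.157020 (opposite signs)
step 1: m = 1.132000, f(m) = -0.154327 < 0 → root in [1.132000, 1.810000]
step 2: m = 1.471000, f(m) = 0.554514 > 0 → root in [1.132000, 1.471000]
step 3: m = 1.301500, f(m) = 0.215728 > 0 → root in [1.132000, 1.301500]
Midpoint of [1.132000, 1.301500] = 1.216750

1.216750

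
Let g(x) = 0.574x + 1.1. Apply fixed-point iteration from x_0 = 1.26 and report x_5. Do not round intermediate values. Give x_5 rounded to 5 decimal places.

2.49978

x_1 = g(1.260000) = 1.823240
x_2 = g(1.823240) = 2.146540
x_3 = g(2.146540) = 2.332114
x_4 = g(2.332114) = 2.438633
x_5 = g(2.438633) = 2.499776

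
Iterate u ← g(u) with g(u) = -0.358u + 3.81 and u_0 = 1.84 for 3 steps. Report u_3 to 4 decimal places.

2.8499

u_1 = g(1.840000) = 3.151280
u_2 = g(3.151280) = 2.681842
u_3 = g(2.681842) = 2.849901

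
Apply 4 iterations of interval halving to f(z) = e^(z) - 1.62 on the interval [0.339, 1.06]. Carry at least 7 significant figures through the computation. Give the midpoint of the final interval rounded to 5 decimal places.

0.49672

f(0.339000) = -0.216457, f(1.060000) = 1.266371 (opposite signs)
step 1: m = 0.699500, f(m) = 0.392746 > 0 → root in [0.339000, 0.699500]
step 2: m = 0.519250, f(m) = 0.060767 > 0 → root in [0.339000, 0.519250]
step 3: m = 0.429125, f(m) = -0.084087 < 0 → root in [0.429125, 0.519250]
step 4: m = 0.474187, f(m) = -0.013292 < 0 → root in [0.474187, 0.519250]
Midpoint of [0.474187, 0.519250] = 0.496719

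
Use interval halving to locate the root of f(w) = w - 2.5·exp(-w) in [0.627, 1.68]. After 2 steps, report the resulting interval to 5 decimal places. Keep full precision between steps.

[0.89025, 1.15350]

f(0.627000) = -0.708480, f(1.680000) = 1.214065 (opposite signs)
step 1: m = 1.153500, f(m) = 0.364674 > 0 → root in [0.627000, 1.153500]
step 2: m = 0.890250, f(m) = -0.136133 < 0 → root in [0.890250, 1.153500]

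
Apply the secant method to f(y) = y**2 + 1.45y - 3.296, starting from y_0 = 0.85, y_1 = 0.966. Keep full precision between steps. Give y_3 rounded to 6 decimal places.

Secant update: y_(k+1) = y_k − f(y_k)·(y_k − y_(k-1))/(f(y_k) − f(y_(k-1))).
f(y_0) = -1.341000, f(y_1) = -0.962144
y_2 = 0.966000 - (-0.962144)·(0.966000 - 0.850000)/(-0.962144 - (-1.341000)) = 1.260594; f(y_2) = 0.120959
y_3 = 1.260594 - (0.120959)·(1.260594 - 0.966000)/(0.120959 - (-0.962144)) = 1.227694; f(y_3) = -0.008610

1.227694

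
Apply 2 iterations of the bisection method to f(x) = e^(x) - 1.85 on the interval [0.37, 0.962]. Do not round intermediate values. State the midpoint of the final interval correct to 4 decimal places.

0.5920

f(0.370000) = -0.402265, f(0.962000) = 0.766925 (opposite signs)
step 1: m = 0.666000, f(m) = 0.096436 > 0 → root in [0.370000, 0.666000]
step 2: m = 0.518000, f(m) = -0.171333 < 0 → root in [0.518000, 0.666000]
Midpoint of [0.518000, 0.666000] = 0.592000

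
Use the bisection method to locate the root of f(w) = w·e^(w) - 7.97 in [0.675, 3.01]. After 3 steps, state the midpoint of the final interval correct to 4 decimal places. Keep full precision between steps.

f(0.675000) = -6.644278, f(3.010000) = 53.095074 (opposite signs)
step 1: m = 1.842500, f(m) = 3.660411 > 0 → root in [0.675000, 1.842500]
step 2: m = 1.258750, f(m) = -3.537919 < 0 → root in [1.258750, 1.842500]
step 3: m = 1.550625, f(m) = -0.659709 < 0 → root in [1.550625, 1.842500]
Midpoint of [1.550625, 1.842500] = 1.696562

1.6966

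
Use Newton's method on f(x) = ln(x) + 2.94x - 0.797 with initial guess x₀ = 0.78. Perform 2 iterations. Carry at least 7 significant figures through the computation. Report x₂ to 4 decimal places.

0.5039

f'(x) = 1/x + 2.94
x_0 = 0.780000: f = 1.247739, f' = 4.222051 → x_1 = 0.780000 - (1.247739)/(4.222051) = 0.484471
x_1 = 0.484471: f = -0.097353, f' = 5.004107 → x_2 = 0.484471 - (-0.097353)/(5.004107) = 0.503926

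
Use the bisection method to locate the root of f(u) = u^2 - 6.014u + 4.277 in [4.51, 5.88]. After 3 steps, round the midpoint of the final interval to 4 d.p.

5.1094

f(4.510000) = -2.506040, f(5.880000) = 3.489080 (opposite signs)
step 1: m = 5.195000, f(m) = 0.022295 > 0 → root in [4.510000, 5.195000]
step 2: m = 4.852500, f(m) = -1.359179 < 0 → root in [4.852500, 5.195000]
step 3: m = 5.023750, f(m) = -0.697768 < 0 → root in [5.023750, 5.195000]
Midpoint of [5.023750, 5.195000] = 5.109375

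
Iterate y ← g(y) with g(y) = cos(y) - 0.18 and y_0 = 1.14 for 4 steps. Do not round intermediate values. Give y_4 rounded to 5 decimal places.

y_1 = g(1.140000) = 0.237595
y_2 = g(0.237595) = 0.791907
y_3 = g(0.791907) = 0.522489
y_4 = g(0.522489) = 0.686580

0.68658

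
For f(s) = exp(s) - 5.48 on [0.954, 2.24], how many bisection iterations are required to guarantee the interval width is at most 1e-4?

14

Initial width b − a = 2.24 − 0.954 = 1.286000.
After n steps the width is (b−a)/2^n; need (b−a)/2^n ≤ 1e-4.
So n ≥ log₂(1.286000/1e-4) = log₂(12860.0000) ≈ 13.6506.
Hence n = 14.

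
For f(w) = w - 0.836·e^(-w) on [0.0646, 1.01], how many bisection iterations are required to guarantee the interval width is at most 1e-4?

14

Initial width b − a = 1.01 − 0.0646 = 0.945400.
After n steps the width is (b−a)/2^n; need (b−a)/2^n ≤ 1e-4.
So n ≥ log₂(0.945400/1e-4) = log₂(9454.0000) ≈ 13.2067.
Hence n = 14.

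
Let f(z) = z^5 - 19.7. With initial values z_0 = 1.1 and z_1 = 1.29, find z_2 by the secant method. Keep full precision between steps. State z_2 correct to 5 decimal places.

2.85197

Secant update: z_(k+1) = z_k − f(z_k)·(z_k − z_(k-1))/(f(z_k) − f(z_(k-1))).
f(z_0) = -18.089490, f(z_1) = -16.127695
z_2 = 1.290000 - (-16.127695)·(1.290000 - 1.100000)/(-16.127695 - (-18.089490)) = 2.851968; f(z_2) = 168.978985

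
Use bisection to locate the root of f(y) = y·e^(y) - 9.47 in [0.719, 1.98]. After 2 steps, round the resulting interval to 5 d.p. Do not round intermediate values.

[1.66475, 1.98000]

f(0.719000) = -7.994339, f(1.980000) = 4.870631 (opposite signs)
step 1: m = 1.349500, f(m) = -4.267006 < 0 → root in [1.349500, 1.980000]
step 2: m = 1.664750, f(m) = -0.672875 < 0 → root in [1.664750, 1.980000]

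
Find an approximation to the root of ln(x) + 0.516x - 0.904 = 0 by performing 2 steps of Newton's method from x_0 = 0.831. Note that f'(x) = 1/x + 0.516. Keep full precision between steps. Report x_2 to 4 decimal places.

x_0 = 0.831000: f = -0.660329, f' = 1.719369 → x_1 = 0.831000 - (-0.660329)/(1.719369) = 1.215053
x_1 = 1.215053: f = -0.082245, f' = 1.339009 → x_2 = 1.215053 - (-0.082245)/(1.339009) = 1.276475

1.2765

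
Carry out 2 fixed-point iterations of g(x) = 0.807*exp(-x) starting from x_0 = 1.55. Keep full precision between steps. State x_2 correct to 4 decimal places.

x_1 = g(1.550000) = 0.171284
x_2 = g(0.171284) = 0.679964

0.6800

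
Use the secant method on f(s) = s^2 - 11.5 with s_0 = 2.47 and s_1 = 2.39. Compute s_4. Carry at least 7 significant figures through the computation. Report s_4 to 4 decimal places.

3.3903

Secant update: s_(k+1) = s_k − f(s_k)·(s_k − s_(k-1))/(f(s_k) − f(s_(k-1))).
f(s_0) = -5.399100, f(s_1) = -5.787900
s_2 = 2.390000 - (-5.787900)·(2.390000 - 2.470000)/(-5.787900 - (-5.399100)) = 3.580926; f(s_2) = 1.323030
s_3 = 3.580926 - (1.323030)·(3.580926 - 2.390000)/(1.323030 - (-5.787900)) = 3.359347; f(s_3) = -0.214787
s_4 = 3.359347 - (-0.214787)·(3.359347 - 3.580926)/(-0.214787 - (1.323030)) = 3.390295; f(s_4) = -0.005900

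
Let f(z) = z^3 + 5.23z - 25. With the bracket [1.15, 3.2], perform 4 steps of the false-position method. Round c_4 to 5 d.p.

f(1.150000) = -17.464625, f(3.200000) = 24.504000
step 1: c = 2.003077, f(c) = -6.486921 < 0 → new bracket [2.003077, 3.200000]
step 2: c = 2.253613, f(c) = -1.768011 < 0 → new bracket [2.253613, 3.200000]
step 3: c = 2.317302, f(c) = -0.436862 < 0 → new bracket [2.317302, 3.200000]
step 4: c = 2.332763, f(c) = -0.105258 < 0 → new bracket [2.332763, 3.200000]

2.33276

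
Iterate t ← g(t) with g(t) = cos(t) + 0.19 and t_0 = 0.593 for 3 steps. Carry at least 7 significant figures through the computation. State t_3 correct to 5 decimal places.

0.94576

t_1 = g(0.593000) = 1.019268
t_2 = g(1.019268) = 0.713990
t_3 = g(0.713990) = 0.945755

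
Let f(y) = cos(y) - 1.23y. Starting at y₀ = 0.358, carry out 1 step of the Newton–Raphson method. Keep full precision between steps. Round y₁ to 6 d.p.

f'(y) = -sin(y) - 1.23
y_0 = 0.358000: f = 0.496259, f' = -1.580402 → y_1 = 0.358000 - (0.496259)/(-1.580402) = 0.672008

0.672008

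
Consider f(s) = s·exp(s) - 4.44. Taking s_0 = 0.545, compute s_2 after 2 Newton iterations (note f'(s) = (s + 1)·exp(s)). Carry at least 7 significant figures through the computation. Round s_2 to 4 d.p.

s_0 = 0.545000: f = -3.500088, f' = 2.664520 → s_1 = 0.545000 - (-3.500088)/(2.664520) = 1.858591
s_1 = 1.858591: f = 7.482282, f' = 18.336972 → s_2 = 1.858591 - (7.482282)/(18.336972) = 1.450547

1.4505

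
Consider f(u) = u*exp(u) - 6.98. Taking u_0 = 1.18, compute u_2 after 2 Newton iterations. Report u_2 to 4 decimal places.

f'(u) = (u+1)*exp(u)
u_0 = 1.180000: f = -3.139838, f' = 7.094536 → u_1 = 1.180000 - (-3.139838)/(7.094536) = 1.622571
u_1 = 1.622571: f = 1.240110, f' = 13.286210 → u_2 = 1.622571 - (1.240110)/(13.286210) = 1.529233

1.5292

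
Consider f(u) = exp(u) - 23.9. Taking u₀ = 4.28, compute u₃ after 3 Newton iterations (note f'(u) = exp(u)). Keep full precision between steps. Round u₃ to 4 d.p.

u_0 = 4.280000: f = 48.340440, f' = 72.240440 → u_1 = 4.280000 - (48.340440)/(72.240440) = 3.610840
u_1 = 3.610840: f = 13.097103, f' = 36.997103 → u_2 = 3.610840 - (13.097103)/(36.997103) = 3.256836
u_2 = 3.256836: f = 2.067250, f' = 25.967250 → u_3 = 3.256836 - (2.067250)/(25.967250) = 3.177226

3.1772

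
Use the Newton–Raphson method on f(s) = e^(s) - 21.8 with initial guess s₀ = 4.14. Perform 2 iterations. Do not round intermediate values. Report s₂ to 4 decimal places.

3.1540

Newton update: s ← s − f(s)/f'(s).
f'(s) = e^(s)
s_0 = 4.140000: f = 41.002821, f' = 62.802821 → s_1 = 4.140000 - (41.002821)/(62.802821) = 3.487118
s_1 = 3.487118: f = 10.891600, f' = 32.691600 → s_2 = 3.487118 - (10.891600)/(32.691600) = 3.153956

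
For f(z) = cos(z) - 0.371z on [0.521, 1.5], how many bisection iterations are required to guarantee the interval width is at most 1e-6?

Initial width b − a = 1.5 − 0.521 = 0.979000.
After n steps the width is (b−a)/2^n; need (b−a)/2^n ≤ 1e-6.
So n ≥ log₂(0.979000/1e-6) = log₂(979000.0000) ≈ 19.9009.
Hence n = 20.

20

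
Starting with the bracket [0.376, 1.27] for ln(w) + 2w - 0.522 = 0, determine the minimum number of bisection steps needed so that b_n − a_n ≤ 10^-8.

27

Initial width b − a = 1.27 − 0.376 = 0.894000.
After n steps the width is (b−a)/2^n; need (b−a)/2^n ≤ 10^-8.
So n ≥ log₂(0.894000/10^-8) = log₂(89400000.0000) ≈ 26.4138.
Hence n = 27.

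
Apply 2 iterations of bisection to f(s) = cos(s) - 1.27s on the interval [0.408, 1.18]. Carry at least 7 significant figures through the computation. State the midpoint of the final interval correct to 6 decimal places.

f(0.408000) = 0.399756, f(1.180000) = -1.117675 (opposite signs)
step 1: m = 0.794000, f(m) = -0.307382 < 0 → root in [0.408000, 0.794000]
step 2: m = 0.601000, f(m) = 0.061501 > 0 → root in [0.601000, 0.794000]
Midpoint of [0.601000, 0.794000] = 0.697500

0.697500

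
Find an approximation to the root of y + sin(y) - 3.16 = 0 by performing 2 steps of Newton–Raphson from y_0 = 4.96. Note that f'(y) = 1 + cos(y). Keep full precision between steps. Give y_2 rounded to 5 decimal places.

Newton update: y ← y − f(y)/f'(y).
y_0 = 4.960000: f = 0.830499, f' = 1.245089 → y_1 = 4.960000 - (0.830499)/(1.245089) = 4.292980
y_1 = 4.292980: f = 0.219650, f' = 0.592779 → y_2 = 4.292980 - (0.219650)/(0.592779) = 3.922437

3.92244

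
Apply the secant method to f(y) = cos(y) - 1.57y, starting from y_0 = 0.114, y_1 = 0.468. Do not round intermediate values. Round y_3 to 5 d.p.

0.54462

f(y_0) = 0.814529, f(y_1) = 0.157712
y_2 = 0.468000 - (0.157712)·(0.468000 - 0.114000)/(0.157712 - (0.814529)) = 0.553001; f(y_2) = -0.017260
y_3 = 0.553001 - (-0.017260)·(0.553001 - 0.468000)/(-0.017260 - (0.157712)) = 0.544616; f(y_3) = 0.000278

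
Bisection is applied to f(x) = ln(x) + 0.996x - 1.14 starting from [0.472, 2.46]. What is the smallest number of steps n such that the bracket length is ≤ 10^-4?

Initial width b − a = 2.46 − 0.472 = 1.988000.
After n steps the width is (b−a)/2^n; need (b−a)/2^n ≤ 10^-4.
So n ≥ log₂(1.988000/10^-4) = log₂(19880.0000) ≈ 14.2790.
Hence n = 15.

15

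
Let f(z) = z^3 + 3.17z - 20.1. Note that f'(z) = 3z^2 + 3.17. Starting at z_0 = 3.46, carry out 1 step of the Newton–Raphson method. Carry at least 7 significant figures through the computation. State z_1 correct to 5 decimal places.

2.63385

Newton update: z ← z − f(z)/f'(z).
z_0 = 3.460000: f = 32.289936, f' = 39.084800 → z_1 = 3.460000 - (32.289936)/(39.084800) = 2.633849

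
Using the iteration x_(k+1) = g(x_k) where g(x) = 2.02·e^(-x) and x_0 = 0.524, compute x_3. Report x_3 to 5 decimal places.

1.09673

x_1 = g(0.524000) = 1.196137
x_2 = g(1.196137) = 0.610767
x_3 = g(0.610767) = 1.096727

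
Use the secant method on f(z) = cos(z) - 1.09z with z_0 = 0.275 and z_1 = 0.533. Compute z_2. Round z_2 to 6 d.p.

Secant update: z_(k+1) = z_k − f(z_k)·(z_k − z_(k-1))/(f(z_k) − f(z_(k-1))).
f(z_0) = 0.662675, f(z_1) = 0.280317
z_2 = 0.533000 - (0.280317)·(0.533000 - 0.275000)/(0.280317 - (0.662675)) = 0.722146; f(z_2) = -0.036751

0.722146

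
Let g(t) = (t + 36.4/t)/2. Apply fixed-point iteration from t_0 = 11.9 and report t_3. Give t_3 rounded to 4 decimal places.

t_1 = g(11.900000) = 7.479412
t_2 = g(7.479412) = 6.173052
t_3 = g(6.173052) = 6.034825

6.0348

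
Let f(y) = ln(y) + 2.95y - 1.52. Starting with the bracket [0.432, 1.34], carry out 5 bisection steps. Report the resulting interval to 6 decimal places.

[0.630625, 0.659000]

f(0.432000) = -1.084930, f(1.340000) = 2.725670 (opposite signs)
step 1: m = 0.886000, f(m) = 0.972662 > 0 → root in [0.432000, 0.886000]
step 2: m = 0.659000, f(m) = 0.007018 > 0 → root in [0.432000, 0.659000]
step 3: m = 0.545500, f(m) = -0.516827 < 0 → root in [0.545500, 0.659000]
step 4: m = 0.602250, f(m) = -0.250445 < 0 → root in [0.602250, 0.659000]
step 5: m = 0.630625, f(m) = -0.120700 < 0 → root in [0.630625, 0.659000]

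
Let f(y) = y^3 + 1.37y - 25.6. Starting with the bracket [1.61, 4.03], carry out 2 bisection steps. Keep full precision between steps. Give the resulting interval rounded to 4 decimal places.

f(1.610000) = -19.221019, f(4.030000) = 45.371927 (opposite signs)
step 1: m = 2.820000, f(m) = 0.689168 > 0 → root in [1.610000, 2.820000]
step 2: m = 2.215000, f(m) = -11.698162 < 0 → root in [2.215000, 2.820000]

[2.2150, 2.8200]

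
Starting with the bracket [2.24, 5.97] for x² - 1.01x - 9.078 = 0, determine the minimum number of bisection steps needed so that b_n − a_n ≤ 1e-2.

Initial width b − a = 5.97 − 2.24 = 3.730000.
After n steps the width is (b−a)/2^n; need (b−a)/2^n ≤ 1e-2.
So n ≥ log₂(3.730000/1e-2) = log₂(373.0000) ≈ 8.5430.
Hence n = 9.

9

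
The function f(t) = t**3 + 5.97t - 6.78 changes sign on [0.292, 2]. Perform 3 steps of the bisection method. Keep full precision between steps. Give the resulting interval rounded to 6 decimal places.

[0.932500, 1.146000]

f(0.292000) = -5.011863, f(2.000000) = 13.160000 (opposite signs)
step 1: m = 1.146000, f(m) = 1.566680 > 0 → root in [0.292000, 1.146000]
step 2: m = 0.719000, f(m) = -2.115875 < 0 → root in [0.719000, 1.146000]
step 3: m = 0.932500, f(m) = -0.402114 < 0 → root in [0.932500, 1.146000]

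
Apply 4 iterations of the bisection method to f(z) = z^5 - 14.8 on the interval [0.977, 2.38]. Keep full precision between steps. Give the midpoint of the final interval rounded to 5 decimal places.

1.72234

f(0.977000) = -13.909830, f(2.380000) = 61.563317 (opposite signs)
step 1: m = 1.678500, f(m) = -1.476856 < 0 → root in [1.678500, 2.380000]
step 2: m = 2.029250, f(m) = 19.609453 > 0 → root in [1.678500, 2.029250]
step 3: m = 1.853875, f(m) = 7.097888 > 0 → root in [1.678500, 1.853875]
step 4: m = 1.766188, f(m) = 2.386365 > 0 → root in [1.678500, 1.766188]
Midpoint of [1.678500, 1.766188] = 1.722344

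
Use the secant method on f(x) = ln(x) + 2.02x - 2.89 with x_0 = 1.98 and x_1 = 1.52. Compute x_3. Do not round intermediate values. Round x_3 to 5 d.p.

1.30083

f(x_0) = 1.792697, f(x_1) = 0.599110
x_2 = 1.520000 - (0.599110)·(1.520000 - 1.980000)/(0.599110 - (1.792697)) = 1.289107; f(x_2) = -0.032054
x_3 = 1.289107 - (-0.032054)·(1.289107 - 1.520000)/(-0.032054 - (0.599110)) = 1.300833; f(x_3) = 0.000688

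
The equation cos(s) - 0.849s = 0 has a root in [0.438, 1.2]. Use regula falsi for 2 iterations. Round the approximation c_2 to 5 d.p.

f(0.438000) = 0.533740, f(1.200000) = -0.656442
step 1: c = 0.779721, f(c) = 0.049127 > 0 → new bracket [0.779721, 1.200000]
step 2: c = 0.808984, f(c) = 0.003407 > 0 → new bracket [0.808984, 1.200000]

0.80898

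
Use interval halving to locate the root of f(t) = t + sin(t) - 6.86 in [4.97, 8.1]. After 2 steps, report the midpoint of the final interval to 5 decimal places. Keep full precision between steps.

f(4.970000) = -2.857001, f(8.100000) = 2.209890 (opposite signs)
step 1: m = 6.535000, f(m) = -0.075838 < 0 → root in [6.535000, 8.100000]
step 2: m = 7.317500, f(m) = 1.317012 > 0 → root in [6.535000, 7.317500]
Midpoint of [6.535000, 7.317500] = 6.926250

6.92625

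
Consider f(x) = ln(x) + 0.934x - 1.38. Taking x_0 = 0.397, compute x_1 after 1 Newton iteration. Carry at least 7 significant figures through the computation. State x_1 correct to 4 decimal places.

0.9568

f'(x) = 1/x + 0.934
x_0 = 0.397000: f = -1.933021, f' = 3.452892 → x_1 = 0.397000 - (-1.933021)/(3.452892) = 0.956827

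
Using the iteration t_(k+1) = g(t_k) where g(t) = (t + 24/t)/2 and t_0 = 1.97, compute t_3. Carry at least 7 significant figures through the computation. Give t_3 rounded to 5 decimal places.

t_1 = g(1.970000) = 7.076371
t_2 = g(7.076371) = 5.233970
t_3 = g(5.233970) = 4.909700

4.90970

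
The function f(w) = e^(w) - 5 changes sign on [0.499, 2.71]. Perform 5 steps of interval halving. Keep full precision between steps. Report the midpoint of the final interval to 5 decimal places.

1.63905

f(0.499000) = -3.352927, f(2.710000) = 10.029276 (opposite signs)
step 1: m = 1.604500, f(m) = -0.024629 < 0 → root in [1.604500, 2.710000]
step 2: m = 2.157250, f(m) = 3.647325 > 0 → root in [1.604500, 2.157250]
step 3: m = 1.880875, f(m) = 1.559242 > 0 → root in [1.604500, 1.880875]
step 4: m = 1.742688, f(m) = 0.712676 > 0 → root in [1.604500, 1.742688]
step 5: m = 1.673594, f(m) = 0.331293 > 0 → root in [1.604500, 1.673594]
Midpoint of [1.604500, 1.673594] = 1.639047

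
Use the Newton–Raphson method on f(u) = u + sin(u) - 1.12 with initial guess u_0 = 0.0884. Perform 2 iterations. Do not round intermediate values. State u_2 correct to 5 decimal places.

0.57560

Newton update: u ← u − f(u)/f'(u).
f'(u) = 1 + cos(u)
u_0 = 0.088400: f = -0.943315, f' = 1.996095 → u_1 = 0.088400 - (-0.943315)/(1.996095) = 0.560980
u_1 = 0.560980: f = -0.027003, f' = 1.846734 → u_2 = 0.560980 - (-0.027003)/(1.846734) = 0.575602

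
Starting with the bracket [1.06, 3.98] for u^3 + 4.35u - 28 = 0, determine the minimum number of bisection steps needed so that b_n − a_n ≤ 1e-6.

Initial width b − a = 3.98 − 1.06 = 2.920000.
After n steps the width is (b−a)/2^n; need (b−a)/2^n ≤ 1e-6.
So n ≥ log₂(2.920000/1e-6) = log₂(2920000.0000) ≈ 21.4775.
Hence n = 22.

22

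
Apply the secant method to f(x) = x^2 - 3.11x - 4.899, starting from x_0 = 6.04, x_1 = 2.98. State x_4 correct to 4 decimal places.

f(x_0) = 12.798200, f(x_1) = -5.286400
x_2 = 2.980000 - (-5.286400)·(2.980000 - 6.040000)/(-5.286400 - (12.798200)) = 3.874484; f(x_2) = -1.937019
x_3 = 3.874484 - (-1.937019)·(3.874484 - 2.980000)/(-1.937019 - (-5.286400)) = 4.391783; f(x_3) = 0.730315
x_4 = 4.391783 - (0.730315)·(4.391783 - 3.874484)/(0.730315 - (-1.937019)) = 4.250147; f(x_4) = -0.053208

4.2501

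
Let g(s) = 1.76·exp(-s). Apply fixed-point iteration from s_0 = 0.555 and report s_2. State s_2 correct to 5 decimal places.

s_1 = g(0.555000) = 1.010367
s_2 = g(1.010367) = 0.640790

0.64079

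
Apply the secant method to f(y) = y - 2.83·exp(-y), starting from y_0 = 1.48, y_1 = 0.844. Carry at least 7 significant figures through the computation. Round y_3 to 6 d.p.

f(y_0) = 0.835785, f(y_1) = -0.372864
y_2 = 0.844000 - (-0.372864)·(0.844000 - 1.480000)/(-0.372864 - (0.835785)) = 1.040204; f(y_2) = 0.040130
y_3 = 1.040204 - (0.040130)·(1.040204 - 0.844000)/(0.040130 - (-0.372864)) = 1.021139; f(y_3) = 0.001816

1.021139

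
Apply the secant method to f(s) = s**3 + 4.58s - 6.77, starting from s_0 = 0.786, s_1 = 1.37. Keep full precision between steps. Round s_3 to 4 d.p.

f(s_0) = -2.684532, f(s_1) = 2.075953
s_2 = 1.370000 - (2.075953)·(1.370000 - 0.786000)/(2.075953 - (-2.684532)) = 1.115329; f(s_2) = -0.274368
s_3 = 1.115329 - (-0.274368)·(1.115329 - 1.370000)/(-0.274368 - (2.075953)) = 1.145059; f(s_3) = -0.024278

1.1451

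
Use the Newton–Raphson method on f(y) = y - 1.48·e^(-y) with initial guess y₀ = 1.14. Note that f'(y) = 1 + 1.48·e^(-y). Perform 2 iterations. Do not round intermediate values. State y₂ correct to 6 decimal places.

0.720003

y_0 = 1.140000: f = 0.666668, f' = 1.473332 → y_1 = 1.140000 - (0.666668)/(1.473332) = 0.687510
y_1 = 0.687510: f = -0.056673, f' = 1.744183 → y_2 = 0.687510 - (-0.056673)/(1.744183) = 0.720003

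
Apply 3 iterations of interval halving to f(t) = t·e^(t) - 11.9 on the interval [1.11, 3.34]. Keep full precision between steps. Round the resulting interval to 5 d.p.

[1.66750, 1.94625]

f(1.110000) = -8.531862, f(3.340000) = 82.351883 (opposite signs)
step 1: m = 2.225000, f(m) = 8.688999 > 0 → root in [1.110000, 2.225000]
step 2: m = 1.667500, f(m) = -3.064078 < 0 → root in [1.667500, 2.225000]
step 3: m = 1.946250, f(m) = 1.728381 > 0 → root in [1.667500, 1.946250]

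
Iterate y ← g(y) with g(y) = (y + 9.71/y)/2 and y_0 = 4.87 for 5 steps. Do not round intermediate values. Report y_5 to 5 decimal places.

y_1 = g(4.870000) = 3.431920
y_2 = g(3.431920) = 3.130620
y_3 = g(3.130620) = 3.116121
y_4 = g(3.116121) = 3.116087
y_5 = g(3.116087) = 3.116087

3.11609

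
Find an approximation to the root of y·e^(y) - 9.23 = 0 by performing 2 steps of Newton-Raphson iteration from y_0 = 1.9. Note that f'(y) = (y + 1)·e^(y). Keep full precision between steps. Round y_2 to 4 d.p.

1.6953

y_0 = 1.900000: f = 3.473199, f' = 19.389094 → y_1 = 1.900000 - (3.473199)/(19.389094) = 1.720868
y_1 = 1.720868: f = 0.388588, f' = 15.207968 → y_2 = 1.720868 - (0.388588)/(15.207968) = 1.695317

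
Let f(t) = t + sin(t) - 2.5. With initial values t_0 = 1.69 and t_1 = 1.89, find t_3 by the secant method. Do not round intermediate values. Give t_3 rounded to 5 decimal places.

f(t_0) = 0.182904, f(t_1) = 0.339486
t_2 = 1.890000 - (0.339486)·(1.890000 - 1.690000)/(0.339486 - (0.182904)) = 1.456380; f(t_2) = -0.050159
t_3 = 1.456380 - (-0.050159)·(1.456380 - 1.890000)/(-0.050159 - (0.339486)) = 1.512199; f(t_3) = 0.010483

1.51220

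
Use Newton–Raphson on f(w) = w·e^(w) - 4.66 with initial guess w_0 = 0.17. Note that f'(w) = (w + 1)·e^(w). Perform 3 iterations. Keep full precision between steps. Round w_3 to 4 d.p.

2.0134

Newton update: w ← w − f(w)/f'(w).
w_0 = 0.170000: f = -4.458498, f' = 1.386807 → w_1 = 0.170000 - (-4.458498)/(1.386807) = 3.384939
w_1 = 3.384939: f = 95.250445, f' = 129.426623 → w_2 = 3.384939 - (95.250445)/(129.426623) = 2.648997
w_2 = 2.648997: f = 32.796409, f' = 51.596256 → w_3 = 2.648997 - (32.796409)/(51.596256) = 2.013361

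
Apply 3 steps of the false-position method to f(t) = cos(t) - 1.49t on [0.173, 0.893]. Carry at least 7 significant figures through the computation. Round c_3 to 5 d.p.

False-position update: c = (a·f(b) − b·f(a))/(f(b) − f(a)); replace the endpoint whose sign matches f(c).
f(0.173000) = 0.727303, f(0.893000) = -0.703492
step 1: c = 0.538991, f(c) = 0.055130 > 0 → new bracket [0.538991, 0.893000]
step 2: c = 0.564717, f(c) = 0.003311 > 0 → new bracket [0.564717, 0.893000]
step 3: c = 0.566255, f(c) = 0.000196 > 0 → new bracket [0.566255, 0.893000]

0.56626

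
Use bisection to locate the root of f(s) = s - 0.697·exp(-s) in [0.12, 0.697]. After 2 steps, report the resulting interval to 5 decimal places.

[0.40850, 0.55275]

f(0.120000) = -0.498184, f(0.697000) = 0.349840 (opposite signs)
step 1: m = 0.408500, f(m) = -0.054759 < 0 → root in [0.408500, 0.697000]
step 2: m = 0.552750, f(m) = 0.151720 > 0 → root in [0.408500, 0.552750]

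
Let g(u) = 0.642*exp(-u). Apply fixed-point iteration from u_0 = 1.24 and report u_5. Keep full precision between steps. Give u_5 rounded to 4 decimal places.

u_1 = g(1.240000) = 0.185785
u_2 = g(0.185785) = 0.533150
u_3 = g(0.533150) = 0.376696
u_4 = g(0.376696) = 0.440492
u_5 = g(0.440492) = 0.413268

0.4133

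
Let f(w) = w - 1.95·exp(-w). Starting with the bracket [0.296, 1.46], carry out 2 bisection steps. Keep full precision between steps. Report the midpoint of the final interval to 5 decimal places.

f(0.296000) = -1.154385, f(1.460000) = 1.007139 (opposite signs)
step 1: m = 0.878000, f(m) = 0.067554 > 0 → root in [0.296000, 0.878000]
step 2: m = 0.587000, f(m) = -0.497186 < 0 → root in [0.587000, 0.878000]
Midpoint of [0.587000, 0.878000] = 0.732500

0.73250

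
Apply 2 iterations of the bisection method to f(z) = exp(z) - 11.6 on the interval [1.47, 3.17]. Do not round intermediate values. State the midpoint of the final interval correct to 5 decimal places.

2.53250

f(1.470000) = -7.250765, f(3.170000) = 12.207484 (opposite signs)
step 1: m = 2.320000, f(m) = -1.424326 < 0 → root in [2.320000, 3.170000]
step 2: m = 2.745000, f(m) = 3.964614 > 0 → root in [2.320000, 2.745000]
Midpoint of [2.320000, 2.745000] = 2.532500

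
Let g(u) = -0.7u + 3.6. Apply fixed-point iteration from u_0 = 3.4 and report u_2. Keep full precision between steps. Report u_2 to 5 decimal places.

2.74600

u_1 = g(3.400000) = 1.220000
u_2 = g(1.220000) = 2.746000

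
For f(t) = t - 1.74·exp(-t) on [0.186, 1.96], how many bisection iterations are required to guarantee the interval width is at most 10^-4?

Initial width b − a = 1.96 − 0.186 = 1.774000.
After n steps the width is (b−a)/2^n; need (b−a)/2^n ≤ 10^-4.
So n ≥ log₂(1.774000/10^-4) = log₂(17740.0000) ≈ 14.1147.
Hence n = 15.

15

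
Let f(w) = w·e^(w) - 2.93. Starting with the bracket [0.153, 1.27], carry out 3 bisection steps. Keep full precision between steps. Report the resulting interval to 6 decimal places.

f(0.153000) = -2.751705, f(1.270000) = 1.592283 (opposite signs)
step 1: m = 0.711500, f(m) = -1.480643 < 0 → root in [0.711500, 1.270000]
step 2: m = 0.990750, f(m) = -0.261659 < 0 → root in [0.990750, 1.270000]
step 3: m = 1.130375, f(m) = 0.570565 > 0 → root in [0.990750, 1.130375]

[0.990750, 1.130375]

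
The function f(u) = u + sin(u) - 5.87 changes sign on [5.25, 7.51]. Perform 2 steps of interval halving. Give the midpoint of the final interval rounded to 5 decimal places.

6.09750

f(5.250000) = -1.478934, f(7.510000) = 2.581419 (opposite signs)
step 1: m = 6.380000, f(m) = 0.606664 > 0 → root in [5.250000, 6.380000]
step 2: m = 5.815000, f(m) = -0.506268 < 0 → root in [5.815000, 6.380000]
Midpoint of [5.815000, 6.380000] = 6.097500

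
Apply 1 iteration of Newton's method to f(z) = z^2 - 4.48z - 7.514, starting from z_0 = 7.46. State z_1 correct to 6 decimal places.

Newton update: z ← z − f(z)/f'(z).
f'(z) = 2z - 4.48
z_0 = 7.460000: f = 14.716800, f' = 10.440000 → z_1 = 7.460000 - (14.716800)/(10.440000) = 6.050345

6.050345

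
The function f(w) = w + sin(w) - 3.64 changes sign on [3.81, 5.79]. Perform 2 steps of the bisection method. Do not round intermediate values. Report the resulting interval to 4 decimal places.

[4.3050, 4.8000]

f(3.810000) = -0.449737, f(5.790000) = 1.676566 (opposite signs)
step 1: m = 4.800000, f(m) = 0.163835 > 0 → root in [3.810000, 4.800000]
step 2: m = 4.305000, f(m) = -0.253158 < 0 → root in [4.305000, 4.800000]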